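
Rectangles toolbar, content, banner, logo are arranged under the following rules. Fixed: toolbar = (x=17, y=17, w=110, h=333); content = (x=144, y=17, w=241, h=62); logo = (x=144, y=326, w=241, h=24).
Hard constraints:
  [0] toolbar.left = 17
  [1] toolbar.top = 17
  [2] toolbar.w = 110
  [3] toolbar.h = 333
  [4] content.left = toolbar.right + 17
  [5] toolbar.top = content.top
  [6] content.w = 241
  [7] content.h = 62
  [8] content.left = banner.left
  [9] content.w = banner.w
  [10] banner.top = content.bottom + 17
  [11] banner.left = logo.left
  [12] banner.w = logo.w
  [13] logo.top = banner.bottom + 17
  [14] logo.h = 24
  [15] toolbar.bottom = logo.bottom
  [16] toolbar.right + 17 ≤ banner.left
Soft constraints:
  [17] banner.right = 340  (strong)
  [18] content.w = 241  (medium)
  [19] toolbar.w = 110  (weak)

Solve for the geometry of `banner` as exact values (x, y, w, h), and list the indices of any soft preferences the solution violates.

banner = (x=144, y=96, w=241, h=213)
violated soft preferences: 17

1. banner.x = 144  [content.left = banner.left]
2. banner.w = 241  [content.w = banner.w]
3. banner.y = 96  [banner.top = content.bottom + 17]
4. banner.h = 213  [logo.top = banner.bottom + 17]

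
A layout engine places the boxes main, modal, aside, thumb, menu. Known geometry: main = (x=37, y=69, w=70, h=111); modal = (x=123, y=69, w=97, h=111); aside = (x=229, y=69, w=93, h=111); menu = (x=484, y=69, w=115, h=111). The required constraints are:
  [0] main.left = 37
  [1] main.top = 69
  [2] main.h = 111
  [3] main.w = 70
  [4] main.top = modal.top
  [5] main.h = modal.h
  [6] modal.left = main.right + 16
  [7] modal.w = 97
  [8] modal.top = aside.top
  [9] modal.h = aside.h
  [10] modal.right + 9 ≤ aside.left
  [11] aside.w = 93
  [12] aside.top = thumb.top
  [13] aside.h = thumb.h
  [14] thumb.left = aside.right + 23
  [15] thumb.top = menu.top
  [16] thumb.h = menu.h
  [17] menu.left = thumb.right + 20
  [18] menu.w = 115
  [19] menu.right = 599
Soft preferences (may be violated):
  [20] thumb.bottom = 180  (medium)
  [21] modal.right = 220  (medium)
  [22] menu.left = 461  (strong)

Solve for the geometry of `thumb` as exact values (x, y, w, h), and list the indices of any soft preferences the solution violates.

1. thumb.y = 69  [aside.top = thumb.top]
2. thumb.h = 111  [aside.h = thumb.h]
3. thumb.x = 345  [thumb.left = aside.right + 23]
4. thumb.w = 119  [menu.left = thumb.right + 20]

thumb = (x=345, y=69, w=119, h=111)
violated soft preferences: 22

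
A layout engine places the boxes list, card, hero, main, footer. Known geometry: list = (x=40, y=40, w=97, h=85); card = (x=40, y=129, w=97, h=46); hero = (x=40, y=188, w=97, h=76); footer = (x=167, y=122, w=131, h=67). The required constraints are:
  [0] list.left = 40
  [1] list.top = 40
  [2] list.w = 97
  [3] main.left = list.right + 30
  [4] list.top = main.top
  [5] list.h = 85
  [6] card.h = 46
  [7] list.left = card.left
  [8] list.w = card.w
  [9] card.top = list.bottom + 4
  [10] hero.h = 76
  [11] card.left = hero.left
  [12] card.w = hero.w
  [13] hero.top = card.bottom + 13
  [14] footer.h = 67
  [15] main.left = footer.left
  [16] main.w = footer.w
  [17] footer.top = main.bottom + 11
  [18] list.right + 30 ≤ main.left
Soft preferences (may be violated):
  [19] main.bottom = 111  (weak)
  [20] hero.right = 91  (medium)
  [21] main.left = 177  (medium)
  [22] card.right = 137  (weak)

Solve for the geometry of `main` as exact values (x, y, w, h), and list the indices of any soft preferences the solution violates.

1. main.x = 167  [main.left = list.right + 30]
2. main.y = 40  [list.top = main.top]
3. main.w = 131  [main.w = footer.w]
4. main.h = 71  [footer.top = main.bottom + 11]

main = (x=167, y=40, w=131, h=71)
violated soft preferences: 20, 21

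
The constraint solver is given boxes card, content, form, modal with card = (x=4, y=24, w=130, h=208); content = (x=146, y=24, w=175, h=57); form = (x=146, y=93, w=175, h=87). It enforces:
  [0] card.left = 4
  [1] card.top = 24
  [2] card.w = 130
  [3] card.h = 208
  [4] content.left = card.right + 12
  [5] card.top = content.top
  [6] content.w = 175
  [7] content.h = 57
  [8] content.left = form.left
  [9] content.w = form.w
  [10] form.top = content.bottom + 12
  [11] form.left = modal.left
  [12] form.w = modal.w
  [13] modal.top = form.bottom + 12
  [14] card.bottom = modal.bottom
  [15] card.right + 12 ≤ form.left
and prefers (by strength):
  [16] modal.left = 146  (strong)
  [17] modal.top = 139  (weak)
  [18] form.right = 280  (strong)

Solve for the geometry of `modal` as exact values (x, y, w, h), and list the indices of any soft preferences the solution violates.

modal = (x=146, y=192, w=175, h=40)
violated soft preferences: 17, 18

1. modal.x = 146  [form.left = modal.left]
2. modal.w = 175  [form.w = modal.w]
3. modal.y = 192  [modal.top = form.bottom + 12]
4. modal.h = 40  [card.bottom = modal.bottom]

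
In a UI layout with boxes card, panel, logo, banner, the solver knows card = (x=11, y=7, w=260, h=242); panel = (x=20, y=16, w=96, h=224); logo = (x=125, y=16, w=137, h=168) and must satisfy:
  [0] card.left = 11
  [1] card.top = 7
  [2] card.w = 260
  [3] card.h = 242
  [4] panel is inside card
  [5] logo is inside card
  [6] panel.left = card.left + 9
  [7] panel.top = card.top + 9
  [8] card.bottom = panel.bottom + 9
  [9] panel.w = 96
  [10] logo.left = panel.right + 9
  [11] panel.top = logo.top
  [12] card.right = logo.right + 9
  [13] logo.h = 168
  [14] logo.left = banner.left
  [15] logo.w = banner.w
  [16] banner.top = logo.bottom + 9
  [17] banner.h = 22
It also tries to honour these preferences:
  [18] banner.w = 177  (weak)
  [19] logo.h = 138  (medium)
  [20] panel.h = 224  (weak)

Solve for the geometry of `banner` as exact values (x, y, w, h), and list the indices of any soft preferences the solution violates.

1. banner.x = 125  [logo.left = banner.left]
2. banner.w = 137  [logo.w = banner.w]
3. banner.y = 193  [banner.top = logo.bottom + 9]
4. banner.h = 22  [banner.h = 22]

banner = (x=125, y=193, w=137, h=22)
violated soft preferences: 18, 19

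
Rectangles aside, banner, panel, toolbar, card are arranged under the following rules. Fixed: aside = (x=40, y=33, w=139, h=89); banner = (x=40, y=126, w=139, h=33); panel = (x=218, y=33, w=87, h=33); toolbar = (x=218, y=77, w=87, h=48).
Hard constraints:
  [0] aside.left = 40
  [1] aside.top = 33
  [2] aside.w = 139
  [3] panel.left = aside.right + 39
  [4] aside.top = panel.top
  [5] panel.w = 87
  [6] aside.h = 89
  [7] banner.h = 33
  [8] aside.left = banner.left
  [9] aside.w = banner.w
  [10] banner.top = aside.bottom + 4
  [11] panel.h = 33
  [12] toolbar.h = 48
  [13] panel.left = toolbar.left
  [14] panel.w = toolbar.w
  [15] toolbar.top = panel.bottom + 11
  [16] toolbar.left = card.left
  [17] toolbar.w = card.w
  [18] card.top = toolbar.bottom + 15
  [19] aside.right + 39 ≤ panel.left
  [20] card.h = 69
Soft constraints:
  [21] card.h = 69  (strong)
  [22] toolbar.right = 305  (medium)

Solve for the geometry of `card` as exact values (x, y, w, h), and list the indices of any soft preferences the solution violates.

1. card.x = 218  [toolbar.left = card.left]
2. card.w = 87  [toolbar.w = card.w]
3. card.y = 140  [card.top = toolbar.bottom + 15]
4. card.h = 69  [card.h = 69]

card = (x=218, y=140, w=87, h=69)
violated soft preferences: none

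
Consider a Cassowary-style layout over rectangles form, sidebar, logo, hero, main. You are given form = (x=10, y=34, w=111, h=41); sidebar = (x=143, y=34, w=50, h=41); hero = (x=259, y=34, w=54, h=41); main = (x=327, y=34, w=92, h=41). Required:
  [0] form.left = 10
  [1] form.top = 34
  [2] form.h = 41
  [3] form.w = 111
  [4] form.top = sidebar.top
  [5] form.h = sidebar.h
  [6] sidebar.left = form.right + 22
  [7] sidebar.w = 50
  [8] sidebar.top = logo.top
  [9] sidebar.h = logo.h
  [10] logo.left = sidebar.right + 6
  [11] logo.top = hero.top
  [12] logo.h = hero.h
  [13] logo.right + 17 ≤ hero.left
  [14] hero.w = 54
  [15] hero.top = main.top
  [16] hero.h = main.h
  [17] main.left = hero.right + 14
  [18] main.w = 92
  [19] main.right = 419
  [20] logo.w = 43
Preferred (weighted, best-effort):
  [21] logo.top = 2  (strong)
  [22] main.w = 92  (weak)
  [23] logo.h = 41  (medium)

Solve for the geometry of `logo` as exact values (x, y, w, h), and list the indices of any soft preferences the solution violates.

logo = (x=199, y=34, w=43, h=41)
violated soft preferences: 21

1. logo.y = 34  [sidebar.top = logo.top]
2. logo.h = 41  [sidebar.h = logo.h]
3. logo.x = 199  [logo.left = sidebar.right + 6]
4. logo.w = 43  [logo.w = 43]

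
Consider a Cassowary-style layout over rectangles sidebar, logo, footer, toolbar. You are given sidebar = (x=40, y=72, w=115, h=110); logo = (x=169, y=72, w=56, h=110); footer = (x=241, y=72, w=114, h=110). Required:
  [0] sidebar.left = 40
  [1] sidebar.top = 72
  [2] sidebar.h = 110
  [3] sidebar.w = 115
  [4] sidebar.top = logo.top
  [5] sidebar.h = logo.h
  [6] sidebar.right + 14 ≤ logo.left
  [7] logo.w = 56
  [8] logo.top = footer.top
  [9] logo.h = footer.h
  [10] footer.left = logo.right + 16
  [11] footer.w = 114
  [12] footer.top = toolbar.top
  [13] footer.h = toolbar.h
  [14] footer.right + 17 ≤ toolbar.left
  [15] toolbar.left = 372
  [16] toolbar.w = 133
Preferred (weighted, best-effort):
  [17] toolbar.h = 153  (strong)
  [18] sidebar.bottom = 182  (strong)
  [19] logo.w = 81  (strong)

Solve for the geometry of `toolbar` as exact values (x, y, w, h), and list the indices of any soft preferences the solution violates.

toolbar = (x=372, y=72, w=133, h=110)
violated soft preferences: 17, 19

1. toolbar.y = 72  [footer.top = toolbar.top]
2. toolbar.h = 110  [footer.h = toolbar.h]
3. toolbar.x = 372  [toolbar.left = 372]
4. toolbar.w = 133  [toolbar.w = 133]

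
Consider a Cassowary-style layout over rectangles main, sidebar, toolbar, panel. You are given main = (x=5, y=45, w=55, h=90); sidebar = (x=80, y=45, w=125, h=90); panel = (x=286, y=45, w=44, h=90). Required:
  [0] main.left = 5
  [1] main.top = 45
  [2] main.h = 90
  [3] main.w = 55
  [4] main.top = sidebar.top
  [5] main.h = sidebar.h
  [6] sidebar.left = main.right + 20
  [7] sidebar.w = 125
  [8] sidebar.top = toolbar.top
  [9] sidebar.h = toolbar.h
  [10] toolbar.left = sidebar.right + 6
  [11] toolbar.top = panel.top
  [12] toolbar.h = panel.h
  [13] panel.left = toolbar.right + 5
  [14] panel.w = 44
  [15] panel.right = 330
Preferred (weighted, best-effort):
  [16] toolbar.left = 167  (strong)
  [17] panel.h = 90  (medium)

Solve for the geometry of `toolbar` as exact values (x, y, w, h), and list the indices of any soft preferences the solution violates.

toolbar = (x=211, y=45, w=70, h=90)
violated soft preferences: 16

1. toolbar.y = 45  [sidebar.top = toolbar.top]
2. toolbar.h = 90  [sidebar.h = toolbar.h]
3. toolbar.x = 211  [toolbar.left = sidebar.right + 6]
4. toolbar.w = 70  [panel.left = toolbar.right + 5]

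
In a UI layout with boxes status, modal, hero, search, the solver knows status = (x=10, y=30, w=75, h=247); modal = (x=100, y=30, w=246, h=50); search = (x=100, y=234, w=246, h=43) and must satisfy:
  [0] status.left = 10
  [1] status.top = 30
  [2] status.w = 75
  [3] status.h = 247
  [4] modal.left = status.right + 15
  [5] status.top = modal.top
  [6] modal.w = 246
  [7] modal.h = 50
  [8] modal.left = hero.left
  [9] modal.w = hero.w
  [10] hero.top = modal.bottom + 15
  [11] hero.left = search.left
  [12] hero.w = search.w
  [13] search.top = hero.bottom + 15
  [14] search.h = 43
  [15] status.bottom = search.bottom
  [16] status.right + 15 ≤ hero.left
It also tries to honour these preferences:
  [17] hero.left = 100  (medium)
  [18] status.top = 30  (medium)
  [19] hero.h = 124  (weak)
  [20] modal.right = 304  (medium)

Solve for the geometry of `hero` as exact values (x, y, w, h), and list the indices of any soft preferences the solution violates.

hero = (x=100, y=95, w=246, h=124)
violated soft preferences: 20

1. hero.x = 100  [modal.left = hero.left]
2. hero.w = 246  [modal.w = hero.w]
3. hero.y = 95  [hero.top = modal.bottom + 15]
4. hero.h = 124  [search.top = hero.bottom + 15]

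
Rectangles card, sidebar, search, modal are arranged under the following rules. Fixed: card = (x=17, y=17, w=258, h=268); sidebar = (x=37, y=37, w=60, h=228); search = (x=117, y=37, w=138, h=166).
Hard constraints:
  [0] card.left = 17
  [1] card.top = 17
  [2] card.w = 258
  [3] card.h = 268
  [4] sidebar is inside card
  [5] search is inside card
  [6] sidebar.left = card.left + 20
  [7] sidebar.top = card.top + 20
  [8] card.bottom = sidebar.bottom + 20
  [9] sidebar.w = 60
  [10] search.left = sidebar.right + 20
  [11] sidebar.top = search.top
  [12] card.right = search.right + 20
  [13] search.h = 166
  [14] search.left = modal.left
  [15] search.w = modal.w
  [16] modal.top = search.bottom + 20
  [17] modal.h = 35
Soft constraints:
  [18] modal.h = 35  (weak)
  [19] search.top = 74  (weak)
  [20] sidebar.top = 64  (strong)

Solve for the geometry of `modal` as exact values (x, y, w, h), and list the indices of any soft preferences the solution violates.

1. modal.x = 117  [search.left = modal.left]
2. modal.w = 138  [search.w = modal.w]
3. modal.y = 223  [modal.top = search.bottom + 20]
4. modal.h = 35  [modal.h = 35]

modal = (x=117, y=223, w=138, h=35)
violated soft preferences: 19, 20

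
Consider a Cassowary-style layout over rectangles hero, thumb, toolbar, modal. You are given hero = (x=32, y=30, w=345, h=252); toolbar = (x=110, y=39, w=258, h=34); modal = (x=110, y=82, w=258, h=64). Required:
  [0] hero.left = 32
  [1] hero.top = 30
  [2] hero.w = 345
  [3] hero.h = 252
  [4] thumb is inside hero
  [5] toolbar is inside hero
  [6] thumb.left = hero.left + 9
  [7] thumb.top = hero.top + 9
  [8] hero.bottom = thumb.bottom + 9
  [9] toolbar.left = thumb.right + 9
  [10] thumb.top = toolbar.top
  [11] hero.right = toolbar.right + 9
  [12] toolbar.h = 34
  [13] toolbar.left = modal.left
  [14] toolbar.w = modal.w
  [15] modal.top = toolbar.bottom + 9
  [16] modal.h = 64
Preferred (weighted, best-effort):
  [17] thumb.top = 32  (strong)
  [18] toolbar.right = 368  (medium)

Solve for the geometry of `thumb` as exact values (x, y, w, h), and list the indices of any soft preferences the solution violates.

1. thumb.x = 41  [thumb.left = hero.left + 9]
2. thumb.y = 39  [thumb.top = hero.top + 9]
3. thumb.h = 234  [hero.bottom = thumb.bottom + 9]
4. thumb.w = 60  [toolbar.left = thumb.right + 9]

thumb = (x=41, y=39, w=60, h=234)
violated soft preferences: 17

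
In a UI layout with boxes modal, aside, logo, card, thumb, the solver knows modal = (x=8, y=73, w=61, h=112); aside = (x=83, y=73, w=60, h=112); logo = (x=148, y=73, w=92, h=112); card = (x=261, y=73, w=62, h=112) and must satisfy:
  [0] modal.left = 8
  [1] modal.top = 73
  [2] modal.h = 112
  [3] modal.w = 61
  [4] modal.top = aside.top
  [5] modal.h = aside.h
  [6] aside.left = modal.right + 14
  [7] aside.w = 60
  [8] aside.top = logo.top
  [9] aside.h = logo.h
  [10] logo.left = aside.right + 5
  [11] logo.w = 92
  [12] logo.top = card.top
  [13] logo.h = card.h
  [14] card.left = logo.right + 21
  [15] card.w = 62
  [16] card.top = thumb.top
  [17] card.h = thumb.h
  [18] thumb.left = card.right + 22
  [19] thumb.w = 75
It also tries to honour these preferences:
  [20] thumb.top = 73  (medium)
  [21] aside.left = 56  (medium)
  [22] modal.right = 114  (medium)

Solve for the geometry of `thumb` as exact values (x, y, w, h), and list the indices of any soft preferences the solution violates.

1. thumb.y = 73  [card.top = thumb.top]
2. thumb.h = 112  [card.h = thumb.h]
3. thumb.x = 345  [thumb.left = card.right + 22]
4. thumb.w = 75  [thumb.w = 75]

thumb = (x=345, y=73, w=75, h=112)
violated soft preferences: 21, 22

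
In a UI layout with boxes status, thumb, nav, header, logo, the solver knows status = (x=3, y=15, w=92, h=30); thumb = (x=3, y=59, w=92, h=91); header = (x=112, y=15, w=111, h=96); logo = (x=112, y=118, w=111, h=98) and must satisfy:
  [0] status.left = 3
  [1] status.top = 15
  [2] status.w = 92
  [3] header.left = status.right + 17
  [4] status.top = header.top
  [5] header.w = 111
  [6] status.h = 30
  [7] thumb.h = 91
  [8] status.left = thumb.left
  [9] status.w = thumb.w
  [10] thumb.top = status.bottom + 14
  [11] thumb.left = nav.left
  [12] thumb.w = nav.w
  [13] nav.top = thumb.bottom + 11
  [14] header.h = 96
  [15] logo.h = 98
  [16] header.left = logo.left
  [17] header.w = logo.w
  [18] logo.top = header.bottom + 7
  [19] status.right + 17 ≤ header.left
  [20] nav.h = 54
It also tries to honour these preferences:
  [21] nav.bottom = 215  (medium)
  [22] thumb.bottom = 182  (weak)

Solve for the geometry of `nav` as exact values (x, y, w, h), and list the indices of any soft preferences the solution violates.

1. nav.x = 3  [thumb.left = nav.left]
2. nav.w = 92  [thumb.w = nav.w]
3. nav.y = 161  [nav.top = thumb.bottom + 11]
4. nav.h = 54  [nav.h = 54]

nav = (x=3, y=161, w=92, h=54)
violated soft preferences: 22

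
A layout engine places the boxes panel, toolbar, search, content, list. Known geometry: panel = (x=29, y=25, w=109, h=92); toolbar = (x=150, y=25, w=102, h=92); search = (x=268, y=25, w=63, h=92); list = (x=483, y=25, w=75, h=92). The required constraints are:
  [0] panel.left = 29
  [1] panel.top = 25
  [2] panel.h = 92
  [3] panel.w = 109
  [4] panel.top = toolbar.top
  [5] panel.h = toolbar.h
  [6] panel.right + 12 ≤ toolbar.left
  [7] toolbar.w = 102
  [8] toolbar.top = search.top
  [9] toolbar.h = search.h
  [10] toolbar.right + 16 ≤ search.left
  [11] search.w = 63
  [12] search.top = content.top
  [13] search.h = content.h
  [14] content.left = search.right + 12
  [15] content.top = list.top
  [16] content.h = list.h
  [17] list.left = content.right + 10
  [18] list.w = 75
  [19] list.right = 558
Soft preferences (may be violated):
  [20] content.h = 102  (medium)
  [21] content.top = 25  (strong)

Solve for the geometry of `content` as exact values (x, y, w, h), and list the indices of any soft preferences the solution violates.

content = (x=343, y=25, w=130, h=92)
violated soft preferences: 20

1. content.y = 25  [search.top = content.top]
2. content.h = 92  [search.h = content.h]
3. content.x = 343  [content.left = search.right + 12]
4. content.w = 130  [list.left = content.right + 10]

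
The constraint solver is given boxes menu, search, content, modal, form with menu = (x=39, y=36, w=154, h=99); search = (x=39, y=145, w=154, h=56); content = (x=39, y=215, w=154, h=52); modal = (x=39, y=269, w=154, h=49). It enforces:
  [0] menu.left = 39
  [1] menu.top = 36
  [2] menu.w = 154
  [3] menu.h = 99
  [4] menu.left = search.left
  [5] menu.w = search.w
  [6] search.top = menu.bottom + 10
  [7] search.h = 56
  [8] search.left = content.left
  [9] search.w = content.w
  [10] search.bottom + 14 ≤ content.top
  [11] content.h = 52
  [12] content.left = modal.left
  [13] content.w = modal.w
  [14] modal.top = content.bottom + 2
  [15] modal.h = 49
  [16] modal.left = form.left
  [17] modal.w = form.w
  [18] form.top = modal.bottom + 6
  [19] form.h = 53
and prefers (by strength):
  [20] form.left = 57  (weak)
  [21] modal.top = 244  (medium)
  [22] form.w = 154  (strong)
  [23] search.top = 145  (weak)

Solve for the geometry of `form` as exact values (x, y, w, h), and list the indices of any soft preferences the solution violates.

1. form.x = 39  [modal.left = form.left]
2. form.w = 154  [modal.w = form.w]
3. form.y = 324  [form.top = modal.bottom + 6]
4. form.h = 53  [form.h = 53]

form = (x=39, y=324, w=154, h=53)
violated soft preferences: 20, 21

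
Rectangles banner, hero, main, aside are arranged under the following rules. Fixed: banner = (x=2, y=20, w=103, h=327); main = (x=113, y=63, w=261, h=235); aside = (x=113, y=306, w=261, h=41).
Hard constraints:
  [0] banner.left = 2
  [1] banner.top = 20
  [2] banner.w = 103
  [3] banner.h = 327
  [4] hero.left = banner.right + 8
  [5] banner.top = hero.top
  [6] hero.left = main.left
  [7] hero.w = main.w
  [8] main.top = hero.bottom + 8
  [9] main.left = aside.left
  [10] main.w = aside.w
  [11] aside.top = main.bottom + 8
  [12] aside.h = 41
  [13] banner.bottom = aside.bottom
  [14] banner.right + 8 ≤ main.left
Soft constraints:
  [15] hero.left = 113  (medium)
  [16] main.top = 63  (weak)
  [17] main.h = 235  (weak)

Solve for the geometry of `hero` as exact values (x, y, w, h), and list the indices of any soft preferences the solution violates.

1. hero.x = 113  [hero.left = banner.right + 8]
2. hero.y = 20  [banner.top = hero.top]
3. hero.w = 261  [hero.w = main.w]
4. hero.h = 35  [main.top = hero.bottom + 8]

hero = (x=113, y=20, w=261, h=35)
violated soft preferences: none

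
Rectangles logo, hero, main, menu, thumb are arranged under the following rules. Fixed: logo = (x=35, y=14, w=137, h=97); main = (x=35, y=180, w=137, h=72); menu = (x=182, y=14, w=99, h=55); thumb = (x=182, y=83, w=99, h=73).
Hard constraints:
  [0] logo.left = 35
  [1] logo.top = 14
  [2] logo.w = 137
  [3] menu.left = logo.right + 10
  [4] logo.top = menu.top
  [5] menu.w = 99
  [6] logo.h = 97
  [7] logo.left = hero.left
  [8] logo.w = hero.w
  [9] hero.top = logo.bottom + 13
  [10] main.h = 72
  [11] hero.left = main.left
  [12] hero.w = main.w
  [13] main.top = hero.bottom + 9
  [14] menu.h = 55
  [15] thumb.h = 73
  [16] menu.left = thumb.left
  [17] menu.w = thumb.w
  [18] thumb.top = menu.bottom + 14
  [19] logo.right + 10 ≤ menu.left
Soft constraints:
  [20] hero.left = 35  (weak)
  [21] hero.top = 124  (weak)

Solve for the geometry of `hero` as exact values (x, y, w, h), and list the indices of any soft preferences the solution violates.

1. hero.x = 35  [logo.left = hero.left]
2. hero.w = 137  [logo.w = hero.w]
3. hero.y = 124  [hero.top = logo.bottom + 13]
4. hero.h = 47  [main.top = hero.bottom + 9]

hero = (x=35, y=124, w=137, h=47)
violated soft preferences: none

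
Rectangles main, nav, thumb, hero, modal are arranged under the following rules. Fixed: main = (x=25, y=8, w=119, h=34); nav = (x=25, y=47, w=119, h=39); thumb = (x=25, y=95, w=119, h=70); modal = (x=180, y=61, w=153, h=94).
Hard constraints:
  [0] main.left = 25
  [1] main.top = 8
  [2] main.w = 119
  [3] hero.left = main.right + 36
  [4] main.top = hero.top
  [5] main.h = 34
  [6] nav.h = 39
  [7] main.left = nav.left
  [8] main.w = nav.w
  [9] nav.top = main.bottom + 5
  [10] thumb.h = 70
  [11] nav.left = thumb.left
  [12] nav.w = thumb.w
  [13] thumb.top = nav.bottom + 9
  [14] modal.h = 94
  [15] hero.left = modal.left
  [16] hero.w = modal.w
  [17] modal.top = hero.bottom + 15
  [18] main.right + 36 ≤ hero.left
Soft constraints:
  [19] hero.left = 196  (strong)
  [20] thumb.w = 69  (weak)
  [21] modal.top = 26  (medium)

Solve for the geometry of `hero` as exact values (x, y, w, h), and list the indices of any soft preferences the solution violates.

hero = (x=180, y=8, w=153, h=38)
violated soft preferences: 19, 20, 21

1. hero.x = 180  [hero.left = main.right + 36]
2. hero.y = 8  [main.top = hero.top]
3. hero.w = 153  [hero.w = modal.w]
4. hero.h = 38  [modal.top = hero.bottom + 15]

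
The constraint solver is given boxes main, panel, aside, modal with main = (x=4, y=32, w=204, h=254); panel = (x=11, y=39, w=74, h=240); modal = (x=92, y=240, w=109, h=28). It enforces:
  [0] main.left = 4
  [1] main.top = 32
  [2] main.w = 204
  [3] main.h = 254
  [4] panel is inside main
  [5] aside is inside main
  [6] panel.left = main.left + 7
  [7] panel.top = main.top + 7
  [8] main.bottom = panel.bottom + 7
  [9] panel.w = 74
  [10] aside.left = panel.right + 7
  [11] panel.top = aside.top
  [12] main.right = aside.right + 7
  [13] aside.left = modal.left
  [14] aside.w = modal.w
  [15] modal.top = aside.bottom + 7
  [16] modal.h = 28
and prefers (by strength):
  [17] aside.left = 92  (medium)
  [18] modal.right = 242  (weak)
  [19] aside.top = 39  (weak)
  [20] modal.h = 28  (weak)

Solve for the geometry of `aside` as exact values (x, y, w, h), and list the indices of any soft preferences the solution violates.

aside = (x=92, y=39, w=109, h=194)
violated soft preferences: 18

1. aside.x = 92  [aside.left = panel.right + 7]
2. aside.y = 39  [panel.top = aside.top]
3. aside.w = 109  [main.right = aside.right + 7]
4. aside.h = 194  [modal.top = aside.bottom + 7]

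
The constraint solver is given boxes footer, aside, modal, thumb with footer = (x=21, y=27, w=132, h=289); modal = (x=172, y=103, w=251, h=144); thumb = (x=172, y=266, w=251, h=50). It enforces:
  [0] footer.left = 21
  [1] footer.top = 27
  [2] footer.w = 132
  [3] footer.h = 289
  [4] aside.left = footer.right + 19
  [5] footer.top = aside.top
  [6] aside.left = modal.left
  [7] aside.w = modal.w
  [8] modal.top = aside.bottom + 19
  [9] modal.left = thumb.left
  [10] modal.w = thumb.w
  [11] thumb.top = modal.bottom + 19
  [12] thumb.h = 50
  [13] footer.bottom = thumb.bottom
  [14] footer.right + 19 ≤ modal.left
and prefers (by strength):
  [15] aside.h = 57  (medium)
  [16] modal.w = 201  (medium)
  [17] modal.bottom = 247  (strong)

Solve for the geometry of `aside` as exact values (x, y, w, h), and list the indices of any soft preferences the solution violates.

aside = (x=172, y=27, w=251, h=57)
violated soft preferences: 16

1. aside.x = 172  [aside.left = footer.right + 19]
2. aside.y = 27  [footer.top = aside.top]
3. aside.w = 251  [aside.w = modal.w]
4. aside.h = 57  [modal.top = aside.bottom + 19]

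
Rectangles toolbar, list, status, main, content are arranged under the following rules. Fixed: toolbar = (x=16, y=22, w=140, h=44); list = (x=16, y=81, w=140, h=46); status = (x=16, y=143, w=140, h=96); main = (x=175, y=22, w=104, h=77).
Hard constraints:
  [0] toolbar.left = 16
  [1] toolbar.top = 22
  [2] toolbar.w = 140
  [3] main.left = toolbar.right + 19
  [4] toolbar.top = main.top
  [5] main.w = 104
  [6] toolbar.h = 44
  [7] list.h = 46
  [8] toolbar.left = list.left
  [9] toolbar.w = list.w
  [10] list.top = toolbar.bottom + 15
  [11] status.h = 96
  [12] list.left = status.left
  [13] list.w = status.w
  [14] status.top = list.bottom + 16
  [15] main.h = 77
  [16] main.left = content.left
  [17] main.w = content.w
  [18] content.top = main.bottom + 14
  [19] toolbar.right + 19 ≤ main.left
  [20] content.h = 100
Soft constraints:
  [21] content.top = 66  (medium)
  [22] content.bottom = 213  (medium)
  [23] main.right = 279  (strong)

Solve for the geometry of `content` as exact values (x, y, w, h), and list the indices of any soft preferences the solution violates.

content = (x=175, y=113, w=104, h=100)
violated soft preferences: 21

1. content.x = 175  [main.left = content.left]
2. content.w = 104  [main.w = content.w]
3. content.y = 113  [content.top = main.bottom + 14]
4. content.h = 100  [content.h = 100]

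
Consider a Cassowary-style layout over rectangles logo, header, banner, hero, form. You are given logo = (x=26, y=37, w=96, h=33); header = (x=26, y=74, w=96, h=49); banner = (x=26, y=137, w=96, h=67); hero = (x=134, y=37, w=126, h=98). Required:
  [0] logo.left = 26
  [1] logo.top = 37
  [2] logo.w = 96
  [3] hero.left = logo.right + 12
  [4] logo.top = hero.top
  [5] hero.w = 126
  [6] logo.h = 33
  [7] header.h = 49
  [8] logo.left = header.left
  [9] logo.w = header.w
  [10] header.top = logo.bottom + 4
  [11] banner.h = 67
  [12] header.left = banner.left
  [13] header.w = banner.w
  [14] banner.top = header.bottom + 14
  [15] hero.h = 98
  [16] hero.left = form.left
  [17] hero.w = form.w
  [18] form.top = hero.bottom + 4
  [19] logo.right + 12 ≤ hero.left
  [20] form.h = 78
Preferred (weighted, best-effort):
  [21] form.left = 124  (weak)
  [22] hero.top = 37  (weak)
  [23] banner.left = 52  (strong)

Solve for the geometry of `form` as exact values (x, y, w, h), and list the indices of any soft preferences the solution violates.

1. form.x = 134  [hero.left = form.left]
2. form.w = 126  [hero.w = form.w]
3. form.y = 139  [form.top = hero.bottom + 4]
4. form.h = 78  [form.h = 78]

form = (x=134, y=139, w=126, h=78)
violated soft preferences: 21, 23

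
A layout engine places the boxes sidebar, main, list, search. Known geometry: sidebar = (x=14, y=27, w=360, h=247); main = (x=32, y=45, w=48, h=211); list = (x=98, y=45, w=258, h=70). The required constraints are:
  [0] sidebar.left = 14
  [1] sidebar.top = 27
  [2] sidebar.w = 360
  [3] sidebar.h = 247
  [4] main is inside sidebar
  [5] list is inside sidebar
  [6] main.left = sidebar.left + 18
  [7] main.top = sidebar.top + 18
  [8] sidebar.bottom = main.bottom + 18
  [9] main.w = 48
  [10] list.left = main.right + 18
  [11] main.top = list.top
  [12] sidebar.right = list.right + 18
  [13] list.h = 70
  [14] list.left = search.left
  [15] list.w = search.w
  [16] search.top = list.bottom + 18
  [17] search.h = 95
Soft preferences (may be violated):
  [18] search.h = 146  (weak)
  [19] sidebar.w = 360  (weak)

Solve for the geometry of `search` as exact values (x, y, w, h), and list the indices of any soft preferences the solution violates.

1. search.x = 98  [list.left = search.left]
2. search.w = 258  [list.w = search.w]
3. search.y = 133  [search.top = list.bottom + 18]
4. search.h = 95  [search.h = 95]

search = (x=98, y=133, w=258, h=95)
violated soft preferences: 18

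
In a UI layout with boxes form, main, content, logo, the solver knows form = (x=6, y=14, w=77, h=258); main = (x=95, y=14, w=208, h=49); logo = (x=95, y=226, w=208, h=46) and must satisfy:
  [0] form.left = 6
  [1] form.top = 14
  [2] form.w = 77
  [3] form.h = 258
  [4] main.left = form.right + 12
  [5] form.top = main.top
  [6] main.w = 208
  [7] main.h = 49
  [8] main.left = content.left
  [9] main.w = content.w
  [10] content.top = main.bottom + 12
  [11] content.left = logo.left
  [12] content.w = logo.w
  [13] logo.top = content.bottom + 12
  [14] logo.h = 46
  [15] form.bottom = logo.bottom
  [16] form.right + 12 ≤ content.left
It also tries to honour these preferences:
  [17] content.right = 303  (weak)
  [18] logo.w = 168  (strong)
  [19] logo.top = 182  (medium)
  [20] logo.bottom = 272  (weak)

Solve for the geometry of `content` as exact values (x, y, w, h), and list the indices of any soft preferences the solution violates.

content = (x=95, y=75, w=208, h=139)
violated soft preferences: 18, 19

1. content.x = 95  [main.left = content.left]
2. content.w = 208  [main.w = content.w]
3. content.y = 75  [content.top = main.bottom + 12]
4. content.h = 139  [logo.top = content.bottom + 12]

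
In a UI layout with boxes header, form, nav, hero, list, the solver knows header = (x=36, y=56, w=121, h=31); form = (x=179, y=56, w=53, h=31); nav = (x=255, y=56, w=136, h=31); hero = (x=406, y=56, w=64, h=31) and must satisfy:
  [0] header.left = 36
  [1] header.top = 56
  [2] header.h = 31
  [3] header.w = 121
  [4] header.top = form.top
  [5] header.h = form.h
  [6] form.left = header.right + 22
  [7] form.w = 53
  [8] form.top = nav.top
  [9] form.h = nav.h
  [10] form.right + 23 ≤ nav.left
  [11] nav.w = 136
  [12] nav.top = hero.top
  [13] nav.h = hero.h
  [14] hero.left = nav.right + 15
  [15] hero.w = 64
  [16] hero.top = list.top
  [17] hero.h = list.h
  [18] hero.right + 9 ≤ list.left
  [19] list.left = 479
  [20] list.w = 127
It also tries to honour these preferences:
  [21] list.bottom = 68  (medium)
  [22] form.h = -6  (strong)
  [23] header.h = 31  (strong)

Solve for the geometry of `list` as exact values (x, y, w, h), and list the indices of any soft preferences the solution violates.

list = (x=479, y=56, w=127, h=31)
violated soft preferences: 21, 22

1. list.y = 56  [hero.top = list.top]
2. list.h = 31  [hero.h = list.h]
3. list.x = 479  [list.left = 479]
4. list.w = 127  [list.w = 127]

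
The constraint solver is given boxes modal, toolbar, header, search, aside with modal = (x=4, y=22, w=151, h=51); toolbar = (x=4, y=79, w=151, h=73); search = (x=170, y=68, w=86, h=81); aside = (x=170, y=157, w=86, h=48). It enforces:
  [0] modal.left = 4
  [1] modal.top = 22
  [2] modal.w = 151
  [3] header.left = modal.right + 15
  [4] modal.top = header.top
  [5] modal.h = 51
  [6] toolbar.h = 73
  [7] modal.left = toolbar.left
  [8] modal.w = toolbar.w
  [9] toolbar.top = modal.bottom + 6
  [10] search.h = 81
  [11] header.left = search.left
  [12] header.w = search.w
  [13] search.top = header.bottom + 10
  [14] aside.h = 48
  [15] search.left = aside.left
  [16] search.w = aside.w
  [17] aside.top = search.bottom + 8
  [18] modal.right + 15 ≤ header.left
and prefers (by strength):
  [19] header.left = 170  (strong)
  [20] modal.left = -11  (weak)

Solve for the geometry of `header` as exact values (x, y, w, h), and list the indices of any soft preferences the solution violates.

header = (x=170, y=22, w=86, h=36)
violated soft preferences: 20

1. header.x = 170  [header.left = modal.right + 15]
2. header.y = 22  [modal.top = header.top]
3. header.w = 86  [header.w = search.w]
4. header.h = 36  [search.top = header.bottom + 10]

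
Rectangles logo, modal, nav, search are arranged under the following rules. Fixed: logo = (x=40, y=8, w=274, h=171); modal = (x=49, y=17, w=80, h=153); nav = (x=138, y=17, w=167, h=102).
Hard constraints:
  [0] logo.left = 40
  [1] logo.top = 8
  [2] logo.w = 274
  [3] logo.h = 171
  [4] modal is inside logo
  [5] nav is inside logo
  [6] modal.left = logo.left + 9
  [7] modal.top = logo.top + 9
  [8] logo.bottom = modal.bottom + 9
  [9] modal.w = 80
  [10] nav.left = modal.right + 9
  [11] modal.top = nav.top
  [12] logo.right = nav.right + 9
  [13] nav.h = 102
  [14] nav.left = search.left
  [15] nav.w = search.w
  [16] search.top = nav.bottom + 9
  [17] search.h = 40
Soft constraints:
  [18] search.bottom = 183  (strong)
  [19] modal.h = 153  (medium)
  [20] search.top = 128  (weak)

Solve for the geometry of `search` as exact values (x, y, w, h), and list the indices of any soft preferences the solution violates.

1. search.x = 138  [nav.left = search.left]
2. search.w = 167  [nav.w = search.w]
3. search.y = 128  [search.top = nav.bottom + 9]
4. search.h = 40  [search.h = 40]

search = (x=138, y=128, w=167, h=40)
violated soft preferences: 18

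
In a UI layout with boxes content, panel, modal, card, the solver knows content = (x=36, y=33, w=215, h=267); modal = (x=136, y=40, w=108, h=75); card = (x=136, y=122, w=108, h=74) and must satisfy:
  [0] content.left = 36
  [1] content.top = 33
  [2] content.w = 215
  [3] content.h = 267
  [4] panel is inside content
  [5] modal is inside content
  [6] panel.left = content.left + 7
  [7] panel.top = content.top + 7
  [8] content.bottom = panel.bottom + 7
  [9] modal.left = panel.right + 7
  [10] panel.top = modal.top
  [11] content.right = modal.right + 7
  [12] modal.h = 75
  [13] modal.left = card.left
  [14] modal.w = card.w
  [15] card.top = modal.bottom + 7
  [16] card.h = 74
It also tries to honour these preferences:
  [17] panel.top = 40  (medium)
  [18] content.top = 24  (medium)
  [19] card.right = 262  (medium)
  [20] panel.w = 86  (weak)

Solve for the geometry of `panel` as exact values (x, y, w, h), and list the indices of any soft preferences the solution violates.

panel = (x=43, y=40, w=86, h=253)
violated soft preferences: 18, 19

1. panel.x = 43  [panel.left = content.left + 7]
2. panel.y = 40  [panel.top = content.top + 7]
3. panel.h = 253  [content.bottom = panel.bottom + 7]
4. panel.w = 86  [modal.left = panel.right + 7]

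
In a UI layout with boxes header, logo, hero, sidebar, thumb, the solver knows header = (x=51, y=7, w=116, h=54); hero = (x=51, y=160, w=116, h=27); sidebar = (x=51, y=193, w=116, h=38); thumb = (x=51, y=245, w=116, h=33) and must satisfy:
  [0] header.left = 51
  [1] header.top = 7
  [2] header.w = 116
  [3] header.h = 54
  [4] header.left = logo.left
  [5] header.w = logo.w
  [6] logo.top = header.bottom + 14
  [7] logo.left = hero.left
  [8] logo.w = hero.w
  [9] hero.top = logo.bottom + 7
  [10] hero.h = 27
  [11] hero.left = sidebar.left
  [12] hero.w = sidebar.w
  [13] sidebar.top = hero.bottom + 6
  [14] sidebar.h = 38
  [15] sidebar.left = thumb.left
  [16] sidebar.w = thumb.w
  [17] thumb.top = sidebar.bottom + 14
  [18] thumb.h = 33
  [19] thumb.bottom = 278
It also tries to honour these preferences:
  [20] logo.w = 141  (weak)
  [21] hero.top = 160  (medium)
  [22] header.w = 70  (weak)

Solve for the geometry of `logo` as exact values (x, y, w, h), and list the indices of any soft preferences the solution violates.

logo = (x=51, y=75, w=116, h=78)
violated soft preferences: 20, 22

1. logo.x = 51  [header.left = logo.left]
2. logo.w = 116  [header.w = logo.w]
3. logo.y = 75  [logo.top = header.bottom + 14]
4. logo.h = 78  [hero.top = logo.bottom + 7]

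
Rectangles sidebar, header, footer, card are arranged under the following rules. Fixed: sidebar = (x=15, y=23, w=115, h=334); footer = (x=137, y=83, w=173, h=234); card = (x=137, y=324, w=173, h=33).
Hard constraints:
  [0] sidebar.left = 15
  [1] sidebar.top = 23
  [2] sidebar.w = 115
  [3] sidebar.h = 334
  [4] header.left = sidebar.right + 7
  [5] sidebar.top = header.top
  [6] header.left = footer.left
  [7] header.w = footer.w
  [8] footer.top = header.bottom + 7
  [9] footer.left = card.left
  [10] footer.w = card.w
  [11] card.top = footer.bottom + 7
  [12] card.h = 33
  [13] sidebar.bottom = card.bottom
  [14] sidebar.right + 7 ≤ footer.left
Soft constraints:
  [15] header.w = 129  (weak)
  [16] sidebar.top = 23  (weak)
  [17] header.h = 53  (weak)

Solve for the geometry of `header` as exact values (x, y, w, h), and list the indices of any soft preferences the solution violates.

header = (x=137, y=23, w=173, h=53)
violated soft preferences: 15

1. header.x = 137  [header.left = sidebar.right + 7]
2. header.y = 23  [sidebar.top = header.top]
3. header.w = 173  [header.w = footer.w]
4. header.h = 53  [footer.top = header.bottom + 7]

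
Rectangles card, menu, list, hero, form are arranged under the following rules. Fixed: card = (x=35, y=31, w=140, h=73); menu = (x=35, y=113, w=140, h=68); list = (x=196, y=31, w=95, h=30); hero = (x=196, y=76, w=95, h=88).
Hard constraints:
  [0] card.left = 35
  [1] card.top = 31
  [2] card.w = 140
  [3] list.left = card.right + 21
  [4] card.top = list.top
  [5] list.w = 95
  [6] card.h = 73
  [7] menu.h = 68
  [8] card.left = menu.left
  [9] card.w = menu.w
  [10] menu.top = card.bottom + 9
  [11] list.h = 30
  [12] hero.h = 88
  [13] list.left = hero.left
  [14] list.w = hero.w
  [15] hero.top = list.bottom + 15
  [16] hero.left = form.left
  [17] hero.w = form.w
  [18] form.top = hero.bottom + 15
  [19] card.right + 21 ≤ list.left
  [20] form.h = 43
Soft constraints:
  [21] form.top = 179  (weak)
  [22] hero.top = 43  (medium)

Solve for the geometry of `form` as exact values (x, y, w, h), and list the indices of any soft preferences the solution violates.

form = (x=196, y=179, w=95, h=43)
violated soft preferences: 22

1. form.x = 196  [hero.left = form.left]
2. form.w = 95  [hero.w = form.w]
3. form.y = 179  [form.top = hero.bottom + 15]
4. form.h = 43  [form.h = 43]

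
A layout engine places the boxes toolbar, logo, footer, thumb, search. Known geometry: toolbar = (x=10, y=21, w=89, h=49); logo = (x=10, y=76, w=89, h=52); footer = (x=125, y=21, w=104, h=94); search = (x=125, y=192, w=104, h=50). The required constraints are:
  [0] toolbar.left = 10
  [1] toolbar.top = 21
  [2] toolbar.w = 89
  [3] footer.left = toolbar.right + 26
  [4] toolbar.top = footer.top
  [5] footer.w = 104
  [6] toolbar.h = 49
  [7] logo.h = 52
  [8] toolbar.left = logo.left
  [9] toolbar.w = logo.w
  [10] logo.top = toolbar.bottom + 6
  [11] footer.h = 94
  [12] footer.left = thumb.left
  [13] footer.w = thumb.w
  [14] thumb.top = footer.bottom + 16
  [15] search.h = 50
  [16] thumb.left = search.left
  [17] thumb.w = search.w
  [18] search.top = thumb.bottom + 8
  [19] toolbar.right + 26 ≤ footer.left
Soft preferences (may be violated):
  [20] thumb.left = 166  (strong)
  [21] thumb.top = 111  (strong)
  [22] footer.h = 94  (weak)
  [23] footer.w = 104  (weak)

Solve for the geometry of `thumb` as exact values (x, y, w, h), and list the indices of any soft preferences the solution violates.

1. thumb.x = 125  [footer.left = thumb.left]
2. thumb.w = 104  [footer.w = thumb.w]
3. thumb.y = 131  [thumb.top = footer.bottom + 16]
4. thumb.h = 53  [search.top = thumb.bottom + 8]

thumb = (x=125, y=131, w=104, h=53)
violated soft preferences: 20, 21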